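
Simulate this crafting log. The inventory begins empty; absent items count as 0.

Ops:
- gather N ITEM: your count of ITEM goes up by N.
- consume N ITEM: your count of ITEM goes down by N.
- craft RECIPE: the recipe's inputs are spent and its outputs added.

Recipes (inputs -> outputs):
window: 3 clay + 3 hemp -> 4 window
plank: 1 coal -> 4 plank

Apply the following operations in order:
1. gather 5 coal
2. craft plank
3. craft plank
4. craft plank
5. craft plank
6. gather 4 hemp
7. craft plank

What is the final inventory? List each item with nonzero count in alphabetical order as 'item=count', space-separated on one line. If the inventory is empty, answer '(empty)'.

Answer: hemp=4 plank=20

Derivation:
After 1 (gather 5 coal): coal=5
After 2 (craft plank): coal=4 plank=4
After 3 (craft plank): coal=3 plank=8
After 4 (craft plank): coal=2 plank=12
After 5 (craft plank): coal=1 plank=16
After 6 (gather 4 hemp): coal=1 hemp=4 plank=16
After 7 (craft plank): hemp=4 plank=20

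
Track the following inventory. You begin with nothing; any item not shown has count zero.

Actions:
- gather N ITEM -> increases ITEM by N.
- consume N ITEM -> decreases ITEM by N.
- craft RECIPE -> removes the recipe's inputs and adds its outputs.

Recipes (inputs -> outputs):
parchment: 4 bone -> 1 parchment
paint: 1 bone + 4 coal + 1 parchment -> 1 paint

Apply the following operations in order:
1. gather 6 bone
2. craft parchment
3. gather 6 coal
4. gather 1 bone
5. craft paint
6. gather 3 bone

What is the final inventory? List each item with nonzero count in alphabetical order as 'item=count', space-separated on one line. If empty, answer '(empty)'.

Answer: bone=5 coal=2 paint=1

Derivation:
After 1 (gather 6 bone): bone=6
After 2 (craft parchment): bone=2 parchment=1
After 3 (gather 6 coal): bone=2 coal=6 parchment=1
After 4 (gather 1 bone): bone=3 coal=6 parchment=1
After 5 (craft paint): bone=2 coal=2 paint=1
After 6 (gather 3 bone): bone=5 coal=2 paint=1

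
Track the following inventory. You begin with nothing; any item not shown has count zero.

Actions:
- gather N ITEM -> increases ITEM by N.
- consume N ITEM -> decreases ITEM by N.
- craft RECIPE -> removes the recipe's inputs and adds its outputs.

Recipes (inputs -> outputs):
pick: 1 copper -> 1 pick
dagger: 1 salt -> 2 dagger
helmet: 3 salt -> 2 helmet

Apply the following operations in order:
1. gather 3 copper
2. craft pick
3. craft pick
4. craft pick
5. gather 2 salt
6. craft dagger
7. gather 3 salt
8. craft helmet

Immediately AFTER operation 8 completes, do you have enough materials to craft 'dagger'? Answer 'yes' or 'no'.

After 1 (gather 3 copper): copper=3
After 2 (craft pick): copper=2 pick=1
After 3 (craft pick): copper=1 pick=2
After 4 (craft pick): pick=3
After 5 (gather 2 salt): pick=3 salt=2
After 6 (craft dagger): dagger=2 pick=3 salt=1
After 7 (gather 3 salt): dagger=2 pick=3 salt=4
After 8 (craft helmet): dagger=2 helmet=2 pick=3 salt=1

Answer: yes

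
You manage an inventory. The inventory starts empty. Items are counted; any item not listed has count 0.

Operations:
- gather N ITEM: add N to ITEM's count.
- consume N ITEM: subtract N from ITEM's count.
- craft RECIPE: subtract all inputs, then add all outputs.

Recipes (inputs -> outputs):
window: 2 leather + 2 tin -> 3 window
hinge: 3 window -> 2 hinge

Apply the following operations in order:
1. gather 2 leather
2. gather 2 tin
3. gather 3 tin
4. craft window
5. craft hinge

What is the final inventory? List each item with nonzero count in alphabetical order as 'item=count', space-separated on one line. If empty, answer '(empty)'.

Answer: hinge=2 tin=3

Derivation:
After 1 (gather 2 leather): leather=2
After 2 (gather 2 tin): leather=2 tin=2
After 3 (gather 3 tin): leather=2 tin=5
After 4 (craft window): tin=3 window=3
After 5 (craft hinge): hinge=2 tin=3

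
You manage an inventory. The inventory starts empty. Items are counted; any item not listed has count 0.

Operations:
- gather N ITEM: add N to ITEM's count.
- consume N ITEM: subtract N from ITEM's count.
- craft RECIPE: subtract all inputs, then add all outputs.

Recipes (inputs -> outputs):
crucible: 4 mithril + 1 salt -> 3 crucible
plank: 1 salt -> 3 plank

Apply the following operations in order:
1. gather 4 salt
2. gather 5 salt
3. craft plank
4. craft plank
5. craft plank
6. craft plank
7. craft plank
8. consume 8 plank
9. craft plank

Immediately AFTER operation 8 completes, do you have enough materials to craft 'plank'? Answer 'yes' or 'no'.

After 1 (gather 4 salt): salt=4
After 2 (gather 5 salt): salt=9
After 3 (craft plank): plank=3 salt=8
After 4 (craft plank): plank=6 salt=7
After 5 (craft plank): plank=9 salt=6
After 6 (craft plank): plank=12 salt=5
After 7 (craft plank): plank=15 salt=4
After 8 (consume 8 plank): plank=7 salt=4

Answer: yes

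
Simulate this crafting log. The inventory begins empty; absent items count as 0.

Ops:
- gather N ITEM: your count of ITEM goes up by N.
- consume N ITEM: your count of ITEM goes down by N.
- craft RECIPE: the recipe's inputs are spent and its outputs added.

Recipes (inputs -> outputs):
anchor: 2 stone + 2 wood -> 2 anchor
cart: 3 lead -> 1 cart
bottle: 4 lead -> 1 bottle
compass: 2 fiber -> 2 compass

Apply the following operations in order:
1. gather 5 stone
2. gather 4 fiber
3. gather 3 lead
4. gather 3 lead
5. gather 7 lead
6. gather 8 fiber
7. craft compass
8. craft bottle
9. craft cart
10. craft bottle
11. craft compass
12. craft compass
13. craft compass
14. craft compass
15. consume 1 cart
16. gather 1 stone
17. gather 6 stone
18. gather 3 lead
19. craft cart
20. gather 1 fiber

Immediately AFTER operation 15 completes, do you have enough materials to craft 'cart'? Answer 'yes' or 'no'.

After 1 (gather 5 stone): stone=5
After 2 (gather 4 fiber): fiber=4 stone=5
After 3 (gather 3 lead): fiber=4 lead=3 stone=5
After 4 (gather 3 lead): fiber=4 lead=6 stone=5
After 5 (gather 7 lead): fiber=4 lead=13 stone=5
After 6 (gather 8 fiber): fiber=12 lead=13 stone=5
After 7 (craft compass): compass=2 fiber=10 lead=13 stone=5
After 8 (craft bottle): bottle=1 compass=2 fiber=10 lead=9 stone=5
After 9 (craft cart): bottle=1 cart=1 compass=2 fiber=10 lead=6 stone=5
After 10 (craft bottle): bottle=2 cart=1 compass=2 fiber=10 lead=2 stone=5
After 11 (craft compass): bottle=2 cart=1 compass=4 fiber=8 lead=2 stone=5
After 12 (craft compass): bottle=2 cart=1 compass=6 fiber=6 lead=2 stone=5
After 13 (craft compass): bottle=2 cart=1 compass=8 fiber=4 lead=2 stone=5
After 14 (craft compass): bottle=2 cart=1 compass=10 fiber=2 lead=2 stone=5
After 15 (consume 1 cart): bottle=2 compass=10 fiber=2 lead=2 stone=5

Answer: no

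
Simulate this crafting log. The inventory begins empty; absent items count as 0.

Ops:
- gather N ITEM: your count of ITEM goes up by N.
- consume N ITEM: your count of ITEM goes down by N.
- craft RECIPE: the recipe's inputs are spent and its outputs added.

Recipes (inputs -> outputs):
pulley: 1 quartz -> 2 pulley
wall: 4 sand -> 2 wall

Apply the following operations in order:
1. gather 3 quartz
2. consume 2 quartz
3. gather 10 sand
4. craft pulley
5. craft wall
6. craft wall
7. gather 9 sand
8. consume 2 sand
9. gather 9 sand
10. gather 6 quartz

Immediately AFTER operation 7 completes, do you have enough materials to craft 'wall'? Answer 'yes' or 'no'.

After 1 (gather 3 quartz): quartz=3
After 2 (consume 2 quartz): quartz=1
After 3 (gather 10 sand): quartz=1 sand=10
After 4 (craft pulley): pulley=2 sand=10
After 5 (craft wall): pulley=2 sand=6 wall=2
After 6 (craft wall): pulley=2 sand=2 wall=4
After 7 (gather 9 sand): pulley=2 sand=11 wall=4

Answer: yes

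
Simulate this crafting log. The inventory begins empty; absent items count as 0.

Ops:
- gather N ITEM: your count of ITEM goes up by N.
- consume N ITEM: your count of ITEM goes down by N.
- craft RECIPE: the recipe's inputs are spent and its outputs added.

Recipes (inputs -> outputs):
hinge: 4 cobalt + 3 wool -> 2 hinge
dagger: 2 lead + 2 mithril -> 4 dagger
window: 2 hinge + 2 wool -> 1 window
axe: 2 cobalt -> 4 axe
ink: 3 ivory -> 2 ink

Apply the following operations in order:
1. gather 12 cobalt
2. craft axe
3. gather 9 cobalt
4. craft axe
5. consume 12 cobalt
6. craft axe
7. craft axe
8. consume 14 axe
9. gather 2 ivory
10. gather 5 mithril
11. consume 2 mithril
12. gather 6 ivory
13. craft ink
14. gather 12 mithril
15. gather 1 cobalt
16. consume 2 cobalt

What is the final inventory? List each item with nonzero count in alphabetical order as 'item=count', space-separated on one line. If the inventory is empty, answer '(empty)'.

After 1 (gather 12 cobalt): cobalt=12
After 2 (craft axe): axe=4 cobalt=10
After 3 (gather 9 cobalt): axe=4 cobalt=19
After 4 (craft axe): axe=8 cobalt=17
After 5 (consume 12 cobalt): axe=8 cobalt=5
After 6 (craft axe): axe=12 cobalt=3
After 7 (craft axe): axe=16 cobalt=1
After 8 (consume 14 axe): axe=2 cobalt=1
After 9 (gather 2 ivory): axe=2 cobalt=1 ivory=2
After 10 (gather 5 mithril): axe=2 cobalt=1 ivory=2 mithril=5
After 11 (consume 2 mithril): axe=2 cobalt=1 ivory=2 mithril=3
After 12 (gather 6 ivory): axe=2 cobalt=1 ivory=8 mithril=3
After 13 (craft ink): axe=2 cobalt=1 ink=2 ivory=5 mithril=3
After 14 (gather 12 mithril): axe=2 cobalt=1 ink=2 ivory=5 mithril=15
After 15 (gather 1 cobalt): axe=2 cobalt=2 ink=2 ivory=5 mithril=15
After 16 (consume 2 cobalt): axe=2 ink=2 ivory=5 mithril=15

Answer: axe=2 ink=2 ivory=5 mithril=15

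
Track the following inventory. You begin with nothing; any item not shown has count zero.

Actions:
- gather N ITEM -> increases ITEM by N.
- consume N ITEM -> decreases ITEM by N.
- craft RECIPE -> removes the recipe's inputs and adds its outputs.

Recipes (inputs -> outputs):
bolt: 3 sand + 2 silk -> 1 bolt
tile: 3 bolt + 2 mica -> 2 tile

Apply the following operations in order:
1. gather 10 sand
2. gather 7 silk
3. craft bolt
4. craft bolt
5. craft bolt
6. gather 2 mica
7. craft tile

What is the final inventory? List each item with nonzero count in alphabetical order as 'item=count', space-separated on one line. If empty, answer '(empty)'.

After 1 (gather 10 sand): sand=10
After 2 (gather 7 silk): sand=10 silk=7
After 3 (craft bolt): bolt=1 sand=7 silk=5
After 4 (craft bolt): bolt=2 sand=4 silk=3
After 5 (craft bolt): bolt=3 sand=1 silk=1
After 6 (gather 2 mica): bolt=3 mica=2 sand=1 silk=1
After 7 (craft tile): sand=1 silk=1 tile=2

Answer: sand=1 silk=1 tile=2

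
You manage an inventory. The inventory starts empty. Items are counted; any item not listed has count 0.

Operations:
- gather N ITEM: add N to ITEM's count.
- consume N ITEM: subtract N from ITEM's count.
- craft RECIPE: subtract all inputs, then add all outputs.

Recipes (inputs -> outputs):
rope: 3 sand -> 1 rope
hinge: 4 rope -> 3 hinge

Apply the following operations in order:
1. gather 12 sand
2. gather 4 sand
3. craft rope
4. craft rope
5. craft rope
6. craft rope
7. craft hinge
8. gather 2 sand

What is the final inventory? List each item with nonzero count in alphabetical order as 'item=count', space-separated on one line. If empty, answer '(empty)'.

After 1 (gather 12 sand): sand=12
After 2 (gather 4 sand): sand=16
After 3 (craft rope): rope=1 sand=13
After 4 (craft rope): rope=2 sand=10
After 5 (craft rope): rope=3 sand=7
After 6 (craft rope): rope=4 sand=4
After 7 (craft hinge): hinge=3 sand=4
After 8 (gather 2 sand): hinge=3 sand=6

Answer: hinge=3 sand=6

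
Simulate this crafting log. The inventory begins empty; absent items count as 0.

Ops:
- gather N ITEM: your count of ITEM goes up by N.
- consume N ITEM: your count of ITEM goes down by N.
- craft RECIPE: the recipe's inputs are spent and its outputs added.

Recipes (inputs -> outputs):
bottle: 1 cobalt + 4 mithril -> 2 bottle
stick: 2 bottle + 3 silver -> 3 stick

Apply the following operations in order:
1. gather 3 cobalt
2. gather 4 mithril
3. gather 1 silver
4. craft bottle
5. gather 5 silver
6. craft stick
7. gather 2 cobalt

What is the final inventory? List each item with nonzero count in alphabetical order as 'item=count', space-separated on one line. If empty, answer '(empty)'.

Answer: cobalt=4 silver=3 stick=3

Derivation:
After 1 (gather 3 cobalt): cobalt=3
After 2 (gather 4 mithril): cobalt=3 mithril=4
After 3 (gather 1 silver): cobalt=3 mithril=4 silver=1
After 4 (craft bottle): bottle=2 cobalt=2 silver=1
After 5 (gather 5 silver): bottle=2 cobalt=2 silver=6
After 6 (craft stick): cobalt=2 silver=3 stick=3
After 7 (gather 2 cobalt): cobalt=4 silver=3 stick=3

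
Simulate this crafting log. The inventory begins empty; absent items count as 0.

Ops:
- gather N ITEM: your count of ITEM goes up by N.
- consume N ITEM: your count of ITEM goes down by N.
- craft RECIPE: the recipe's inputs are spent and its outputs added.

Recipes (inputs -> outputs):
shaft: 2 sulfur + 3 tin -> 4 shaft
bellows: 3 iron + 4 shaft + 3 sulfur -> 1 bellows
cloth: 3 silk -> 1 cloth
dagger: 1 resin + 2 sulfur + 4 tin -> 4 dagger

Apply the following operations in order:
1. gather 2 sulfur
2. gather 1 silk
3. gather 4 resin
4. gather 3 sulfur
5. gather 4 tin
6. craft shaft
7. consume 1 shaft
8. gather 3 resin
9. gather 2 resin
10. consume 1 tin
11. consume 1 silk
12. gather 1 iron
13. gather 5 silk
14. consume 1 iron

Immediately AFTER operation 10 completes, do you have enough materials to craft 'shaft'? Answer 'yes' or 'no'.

Answer: no

Derivation:
After 1 (gather 2 sulfur): sulfur=2
After 2 (gather 1 silk): silk=1 sulfur=2
After 3 (gather 4 resin): resin=4 silk=1 sulfur=2
After 4 (gather 3 sulfur): resin=4 silk=1 sulfur=5
After 5 (gather 4 tin): resin=4 silk=1 sulfur=5 tin=4
After 6 (craft shaft): resin=4 shaft=4 silk=1 sulfur=3 tin=1
After 7 (consume 1 shaft): resin=4 shaft=3 silk=1 sulfur=3 tin=1
After 8 (gather 3 resin): resin=7 shaft=3 silk=1 sulfur=3 tin=1
After 9 (gather 2 resin): resin=9 shaft=3 silk=1 sulfur=3 tin=1
After 10 (consume 1 tin): resin=9 shaft=3 silk=1 sulfur=3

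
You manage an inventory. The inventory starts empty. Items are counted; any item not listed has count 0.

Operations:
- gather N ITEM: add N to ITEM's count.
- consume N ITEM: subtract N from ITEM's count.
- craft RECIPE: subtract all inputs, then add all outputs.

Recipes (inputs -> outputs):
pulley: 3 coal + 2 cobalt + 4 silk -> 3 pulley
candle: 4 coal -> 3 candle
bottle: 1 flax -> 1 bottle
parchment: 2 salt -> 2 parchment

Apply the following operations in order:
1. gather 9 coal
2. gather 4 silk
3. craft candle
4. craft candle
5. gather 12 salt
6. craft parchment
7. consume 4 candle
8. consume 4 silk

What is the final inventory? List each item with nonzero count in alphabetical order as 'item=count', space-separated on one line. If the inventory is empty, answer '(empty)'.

Answer: candle=2 coal=1 parchment=2 salt=10

Derivation:
After 1 (gather 9 coal): coal=9
After 2 (gather 4 silk): coal=9 silk=4
After 3 (craft candle): candle=3 coal=5 silk=4
After 4 (craft candle): candle=6 coal=1 silk=4
After 5 (gather 12 salt): candle=6 coal=1 salt=12 silk=4
After 6 (craft parchment): candle=6 coal=1 parchment=2 salt=10 silk=4
After 7 (consume 4 candle): candle=2 coal=1 parchment=2 salt=10 silk=4
After 8 (consume 4 silk): candle=2 coal=1 parchment=2 salt=10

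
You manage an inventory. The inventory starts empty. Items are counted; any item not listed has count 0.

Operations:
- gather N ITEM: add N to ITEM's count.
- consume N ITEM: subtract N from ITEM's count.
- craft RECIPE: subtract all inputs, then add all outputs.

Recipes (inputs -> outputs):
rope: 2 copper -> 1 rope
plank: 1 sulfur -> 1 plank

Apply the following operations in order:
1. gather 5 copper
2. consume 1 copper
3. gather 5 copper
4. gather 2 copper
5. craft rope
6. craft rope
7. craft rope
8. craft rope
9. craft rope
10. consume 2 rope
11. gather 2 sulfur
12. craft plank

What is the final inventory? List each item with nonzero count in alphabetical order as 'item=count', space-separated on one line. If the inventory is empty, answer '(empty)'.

Answer: copper=1 plank=1 rope=3 sulfur=1

Derivation:
After 1 (gather 5 copper): copper=5
After 2 (consume 1 copper): copper=4
After 3 (gather 5 copper): copper=9
After 4 (gather 2 copper): copper=11
After 5 (craft rope): copper=9 rope=1
After 6 (craft rope): copper=7 rope=2
After 7 (craft rope): copper=5 rope=3
After 8 (craft rope): copper=3 rope=4
After 9 (craft rope): copper=1 rope=5
After 10 (consume 2 rope): copper=1 rope=3
After 11 (gather 2 sulfur): copper=1 rope=3 sulfur=2
After 12 (craft plank): copper=1 plank=1 rope=3 sulfur=1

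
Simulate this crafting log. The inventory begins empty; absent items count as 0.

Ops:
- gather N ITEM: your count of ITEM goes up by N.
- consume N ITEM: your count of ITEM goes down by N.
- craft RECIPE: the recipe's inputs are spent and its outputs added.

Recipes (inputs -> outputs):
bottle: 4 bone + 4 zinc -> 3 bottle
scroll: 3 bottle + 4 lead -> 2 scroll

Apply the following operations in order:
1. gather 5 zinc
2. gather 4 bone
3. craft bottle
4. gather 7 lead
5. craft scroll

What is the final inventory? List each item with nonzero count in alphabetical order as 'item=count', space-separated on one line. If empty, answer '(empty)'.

Answer: lead=3 scroll=2 zinc=1

Derivation:
After 1 (gather 5 zinc): zinc=5
After 2 (gather 4 bone): bone=4 zinc=5
After 3 (craft bottle): bottle=3 zinc=1
After 4 (gather 7 lead): bottle=3 lead=7 zinc=1
After 5 (craft scroll): lead=3 scroll=2 zinc=1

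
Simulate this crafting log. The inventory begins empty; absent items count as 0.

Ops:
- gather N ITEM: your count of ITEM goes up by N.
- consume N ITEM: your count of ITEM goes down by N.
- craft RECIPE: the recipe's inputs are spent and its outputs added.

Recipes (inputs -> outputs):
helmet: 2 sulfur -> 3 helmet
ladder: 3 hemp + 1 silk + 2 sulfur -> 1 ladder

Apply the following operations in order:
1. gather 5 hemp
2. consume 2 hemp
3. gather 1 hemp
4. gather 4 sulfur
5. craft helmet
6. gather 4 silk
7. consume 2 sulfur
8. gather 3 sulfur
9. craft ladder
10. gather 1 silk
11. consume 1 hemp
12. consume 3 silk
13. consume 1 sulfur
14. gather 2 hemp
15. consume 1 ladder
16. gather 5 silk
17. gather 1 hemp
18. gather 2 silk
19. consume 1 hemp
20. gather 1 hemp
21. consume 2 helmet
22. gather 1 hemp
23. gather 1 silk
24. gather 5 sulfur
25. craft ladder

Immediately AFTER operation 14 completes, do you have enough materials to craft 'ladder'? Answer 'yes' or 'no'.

After 1 (gather 5 hemp): hemp=5
After 2 (consume 2 hemp): hemp=3
After 3 (gather 1 hemp): hemp=4
After 4 (gather 4 sulfur): hemp=4 sulfur=4
After 5 (craft helmet): helmet=3 hemp=4 sulfur=2
After 6 (gather 4 silk): helmet=3 hemp=4 silk=4 sulfur=2
After 7 (consume 2 sulfur): helmet=3 hemp=4 silk=4
After 8 (gather 3 sulfur): helmet=3 hemp=4 silk=4 sulfur=3
After 9 (craft ladder): helmet=3 hemp=1 ladder=1 silk=3 sulfur=1
After 10 (gather 1 silk): helmet=3 hemp=1 ladder=1 silk=4 sulfur=1
After 11 (consume 1 hemp): helmet=3 ladder=1 silk=4 sulfur=1
After 12 (consume 3 silk): helmet=3 ladder=1 silk=1 sulfur=1
After 13 (consume 1 sulfur): helmet=3 ladder=1 silk=1
After 14 (gather 2 hemp): helmet=3 hemp=2 ladder=1 silk=1

Answer: no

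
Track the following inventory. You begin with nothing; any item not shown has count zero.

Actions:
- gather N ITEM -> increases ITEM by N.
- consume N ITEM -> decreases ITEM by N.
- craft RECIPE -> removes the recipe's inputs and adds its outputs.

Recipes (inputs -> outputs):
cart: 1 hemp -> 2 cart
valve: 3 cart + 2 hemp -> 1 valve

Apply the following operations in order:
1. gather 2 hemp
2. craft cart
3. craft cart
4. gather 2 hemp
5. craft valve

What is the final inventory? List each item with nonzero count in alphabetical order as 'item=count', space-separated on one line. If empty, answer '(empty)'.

Answer: cart=1 valve=1

Derivation:
After 1 (gather 2 hemp): hemp=2
After 2 (craft cart): cart=2 hemp=1
After 3 (craft cart): cart=4
After 4 (gather 2 hemp): cart=4 hemp=2
After 5 (craft valve): cart=1 valve=1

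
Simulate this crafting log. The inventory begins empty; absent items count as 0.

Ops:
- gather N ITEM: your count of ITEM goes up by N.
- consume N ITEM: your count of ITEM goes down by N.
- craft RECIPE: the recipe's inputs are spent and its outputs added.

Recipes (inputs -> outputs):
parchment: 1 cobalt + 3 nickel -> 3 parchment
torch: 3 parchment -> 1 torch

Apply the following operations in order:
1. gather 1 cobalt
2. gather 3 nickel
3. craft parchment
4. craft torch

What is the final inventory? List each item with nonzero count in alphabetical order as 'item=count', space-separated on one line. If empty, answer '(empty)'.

After 1 (gather 1 cobalt): cobalt=1
After 2 (gather 3 nickel): cobalt=1 nickel=3
After 3 (craft parchment): parchment=3
After 4 (craft torch): torch=1

Answer: torch=1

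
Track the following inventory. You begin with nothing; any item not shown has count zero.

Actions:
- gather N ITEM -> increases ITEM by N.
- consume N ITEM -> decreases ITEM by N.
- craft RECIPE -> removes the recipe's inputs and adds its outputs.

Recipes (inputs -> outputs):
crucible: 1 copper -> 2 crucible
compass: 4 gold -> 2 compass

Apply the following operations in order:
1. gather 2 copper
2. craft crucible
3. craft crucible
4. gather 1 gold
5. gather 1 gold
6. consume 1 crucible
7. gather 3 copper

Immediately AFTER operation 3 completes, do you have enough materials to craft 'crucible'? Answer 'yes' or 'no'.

Answer: no

Derivation:
After 1 (gather 2 copper): copper=2
After 2 (craft crucible): copper=1 crucible=2
After 3 (craft crucible): crucible=4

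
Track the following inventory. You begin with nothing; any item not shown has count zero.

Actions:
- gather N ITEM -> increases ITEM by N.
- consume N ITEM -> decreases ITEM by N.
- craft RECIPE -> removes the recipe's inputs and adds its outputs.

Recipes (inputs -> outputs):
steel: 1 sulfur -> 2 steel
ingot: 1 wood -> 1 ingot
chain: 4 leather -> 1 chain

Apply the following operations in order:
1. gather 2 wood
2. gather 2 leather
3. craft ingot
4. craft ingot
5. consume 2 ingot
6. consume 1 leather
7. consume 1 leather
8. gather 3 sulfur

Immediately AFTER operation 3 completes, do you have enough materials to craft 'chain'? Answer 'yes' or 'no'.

After 1 (gather 2 wood): wood=2
After 2 (gather 2 leather): leather=2 wood=2
After 3 (craft ingot): ingot=1 leather=2 wood=1

Answer: no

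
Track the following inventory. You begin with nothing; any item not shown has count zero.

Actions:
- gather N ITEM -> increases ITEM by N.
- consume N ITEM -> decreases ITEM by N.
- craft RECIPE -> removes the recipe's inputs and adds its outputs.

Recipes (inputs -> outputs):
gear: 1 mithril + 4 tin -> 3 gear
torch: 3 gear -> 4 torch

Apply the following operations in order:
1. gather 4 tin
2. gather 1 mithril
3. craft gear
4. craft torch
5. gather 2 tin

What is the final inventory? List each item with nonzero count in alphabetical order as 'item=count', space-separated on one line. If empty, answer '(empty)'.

Answer: tin=2 torch=4

Derivation:
After 1 (gather 4 tin): tin=4
After 2 (gather 1 mithril): mithril=1 tin=4
After 3 (craft gear): gear=3
After 4 (craft torch): torch=4
After 5 (gather 2 tin): tin=2 torch=4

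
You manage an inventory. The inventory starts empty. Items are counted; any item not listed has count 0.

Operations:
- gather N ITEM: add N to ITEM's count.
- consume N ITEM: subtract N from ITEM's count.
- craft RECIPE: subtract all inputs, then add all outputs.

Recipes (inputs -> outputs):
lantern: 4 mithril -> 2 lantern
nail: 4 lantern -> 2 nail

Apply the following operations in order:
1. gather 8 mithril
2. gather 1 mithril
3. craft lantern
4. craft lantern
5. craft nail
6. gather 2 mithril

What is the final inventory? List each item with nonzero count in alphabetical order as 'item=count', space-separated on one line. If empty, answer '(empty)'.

After 1 (gather 8 mithril): mithril=8
After 2 (gather 1 mithril): mithril=9
After 3 (craft lantern): lantern=2 mithril=5
After 4 (craft lantern): lantern=4 mithril=1
After 5 (craft nail): mithril=1 nail=2
After 6 (gather 2 mithril): mithril=3 nail=2

Answer: mithril=3 nail=2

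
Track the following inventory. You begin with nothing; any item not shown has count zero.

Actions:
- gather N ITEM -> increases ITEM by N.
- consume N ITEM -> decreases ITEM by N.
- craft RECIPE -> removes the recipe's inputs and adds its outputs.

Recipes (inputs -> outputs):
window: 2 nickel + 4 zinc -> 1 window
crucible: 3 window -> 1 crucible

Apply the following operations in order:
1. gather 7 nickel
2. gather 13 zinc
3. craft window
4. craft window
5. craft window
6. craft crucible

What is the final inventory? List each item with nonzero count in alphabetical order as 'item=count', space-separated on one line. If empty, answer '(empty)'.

After 1 (gather 7 nickel): nickel=7
After 2 (gather 13 zinc): nickel=7 zinc=13
After 3 (craft window): nickel=5 window=1 zinc=9
After 4 (craft window): nickel=3 window=2 zinc=5
After 5 (craft window): nickel=1 window=3 zinc=1
After 6 (craft crucible): crucible=1 nickel=1 zinc=1

Answer: crucible=1 nickel=1 zinc=1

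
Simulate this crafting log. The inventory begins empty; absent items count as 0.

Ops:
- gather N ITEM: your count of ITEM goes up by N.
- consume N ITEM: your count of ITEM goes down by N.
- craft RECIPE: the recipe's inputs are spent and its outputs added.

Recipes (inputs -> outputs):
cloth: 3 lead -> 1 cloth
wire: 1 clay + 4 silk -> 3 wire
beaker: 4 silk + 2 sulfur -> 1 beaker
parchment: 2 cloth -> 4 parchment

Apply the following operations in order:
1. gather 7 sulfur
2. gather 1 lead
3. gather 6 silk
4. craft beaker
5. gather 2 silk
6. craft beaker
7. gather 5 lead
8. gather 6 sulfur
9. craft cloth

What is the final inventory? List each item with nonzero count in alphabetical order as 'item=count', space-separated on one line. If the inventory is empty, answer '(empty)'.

After 1 (gather 7 sulfur): sulfur=7
After 2 (gather 1 lead): lead=1 sulfur=7
After 3 (gather 6 silk): lead=1 silk=6 sulfur=7
After 4 (craft beaker): beaker=1 lead=1 silk=2 sulfur=5
After 5 (gather 2 silk): beaker=1 lead=1 silk=4 sulfur=5
After 6 (craft beaker): beaker=2 lead=1 sulfur=3
After 7 (gather 5 lead): beaker=2 lead=6 sulfur=3
After 8 (gather 6 sulfur): beaker=2 lead=6 sulfur=9
After 9 (craft cloth): beaker=2 cloth=1 lead=3 sulfur=9

Answer: beaker=2 cloth=1 lead=3 sulfur=9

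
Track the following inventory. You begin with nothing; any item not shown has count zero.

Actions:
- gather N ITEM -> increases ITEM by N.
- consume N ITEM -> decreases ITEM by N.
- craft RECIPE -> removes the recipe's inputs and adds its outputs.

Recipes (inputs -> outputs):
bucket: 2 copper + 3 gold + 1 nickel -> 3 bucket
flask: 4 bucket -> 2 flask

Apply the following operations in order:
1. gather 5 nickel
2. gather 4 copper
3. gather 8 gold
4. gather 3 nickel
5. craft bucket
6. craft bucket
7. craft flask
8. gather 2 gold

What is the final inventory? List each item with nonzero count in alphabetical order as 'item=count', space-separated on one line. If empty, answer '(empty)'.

Answer: bucket=2 flask=2 gold=4 nickel=6

Derivation:
After 1 (gather 5 nickel): nickel=5
After 2 (gather 4 copper): copper=4 nickel=5
After 3 (gather 8 gold): copper=4 gold=8 nickel=5
After 4 (gather 3 nickel): copper=4 gold=8 nickel=8
After 5 (craft bucket): bucket=3 copper=2 gold=5 nickel=7
After 6 (craft bucket): bucket=6 gold=2 nickel=6
After 7 (craft flask): bucket=2 flask=2 gold=2 nickel=6
After 8 (gather 2 gold): bucket=2 flask=2 gold=4 nickel=6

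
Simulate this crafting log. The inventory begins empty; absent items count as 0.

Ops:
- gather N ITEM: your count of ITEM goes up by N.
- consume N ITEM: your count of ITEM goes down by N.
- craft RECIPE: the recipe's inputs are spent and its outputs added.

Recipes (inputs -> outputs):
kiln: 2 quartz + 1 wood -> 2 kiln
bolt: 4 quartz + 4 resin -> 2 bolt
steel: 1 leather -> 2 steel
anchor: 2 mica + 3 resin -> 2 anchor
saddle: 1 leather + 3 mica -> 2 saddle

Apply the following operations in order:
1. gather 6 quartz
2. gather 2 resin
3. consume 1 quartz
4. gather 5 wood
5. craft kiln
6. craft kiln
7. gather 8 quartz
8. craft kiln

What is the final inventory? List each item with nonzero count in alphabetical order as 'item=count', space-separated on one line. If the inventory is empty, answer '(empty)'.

After 1 (gather 6 quartz): quartz=6
After 2 (gather 2 resin): quartz=6 resin=2
After 3 (consume 1 quartz): quartz=5 resin=2
After 4 (gather 5 wood): quartz=5 resin=2 wood=5
After 5 (craft kiln): kiln=2 quartz=3 resin=2 wood=4
After 6 (craft kiln): kiln=4 quartz=1 resin=2 wood=3
After 7 (gather 8 quartz): kiln=4 quartz=9 resin=2 wood=3
After 8 (craft kiln): kiln=6 quartz=7 resin=2 wood=2

Answer: kiln=6 quartz=7 resin=2 wood=2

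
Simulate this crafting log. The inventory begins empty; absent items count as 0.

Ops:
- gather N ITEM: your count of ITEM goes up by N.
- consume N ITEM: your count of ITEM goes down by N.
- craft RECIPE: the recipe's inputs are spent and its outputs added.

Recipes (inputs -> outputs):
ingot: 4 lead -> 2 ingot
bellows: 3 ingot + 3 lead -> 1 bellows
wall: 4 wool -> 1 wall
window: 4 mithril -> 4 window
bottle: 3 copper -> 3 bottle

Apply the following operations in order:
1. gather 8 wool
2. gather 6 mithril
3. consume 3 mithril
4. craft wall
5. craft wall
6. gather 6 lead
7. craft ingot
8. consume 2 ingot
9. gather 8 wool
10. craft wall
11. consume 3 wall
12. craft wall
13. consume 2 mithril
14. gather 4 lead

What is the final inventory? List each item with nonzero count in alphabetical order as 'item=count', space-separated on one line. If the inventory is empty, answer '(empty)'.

After 1 (gather 8 wool): wool=8
After 2 (gather 6 mithril): mithril=6 wool=8
After 3 (consume 3 mithril): mithril=3 wool=8
After 4 (craft wall): mithril=3 wall=1 wool=4
After 5 (craft wall): mithril=3 wall=2
After 6 (gather 6 lead): lead=6 mithril=3 wall=2
After 7 (craft ingot): ingot=2 lead=2 mithril=3 wall=2
After 8 (consume 2 ingot): lead=2 mithril=3 wall=2
After 9 (gather 8 wool): lead=2 mithril=3 wall=2 wool=8
After 10 (craft wall): lead=2 mithril=3 wall=3 wool=4
After 11 (consume 3 wall): lead=2 mithril=3 wool=4
After 12 (craft wall): lead=2 mithril=3 wall=1
After 13 (consume 2 mithril): lead=2 mithril=1 wall=1
After 14 (gather 4 lead): lead=6 mithril=1 wall=1

Answer: lead=6 mithril=1 wall=1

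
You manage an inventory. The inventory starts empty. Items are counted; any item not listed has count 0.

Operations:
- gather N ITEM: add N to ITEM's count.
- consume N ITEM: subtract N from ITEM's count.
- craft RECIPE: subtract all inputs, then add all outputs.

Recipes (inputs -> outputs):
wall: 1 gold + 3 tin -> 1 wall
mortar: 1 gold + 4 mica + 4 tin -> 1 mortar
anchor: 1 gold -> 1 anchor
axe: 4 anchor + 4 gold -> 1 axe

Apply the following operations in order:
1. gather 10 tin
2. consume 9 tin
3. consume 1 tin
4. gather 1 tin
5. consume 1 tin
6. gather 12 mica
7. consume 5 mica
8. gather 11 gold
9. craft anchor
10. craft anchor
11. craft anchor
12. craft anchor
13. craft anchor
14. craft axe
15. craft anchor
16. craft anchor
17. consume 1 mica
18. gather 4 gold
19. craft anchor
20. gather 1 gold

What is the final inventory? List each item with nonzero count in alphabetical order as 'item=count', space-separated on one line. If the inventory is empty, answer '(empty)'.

Answer: anchor=4 axe=1 gold=4 mica=6

Derivation:
After 1 (gather 10 tin): tin=10
After 2 (consume 9 tin): tin=1
After 3 (consume 1 tin): (empty)
After 4 (gather 1 tin): tin=1
After 5 (consume 1 tin): (empty)
After 6 (gather 12 mica): mica=12
After 7 (consume 5 mica): mica=7
After 8 (gather 11 gold): gold=11 mica=7
After 9 (craft anchor): anchor=1 gold=10 mica=7
After 10 (craft anchor): anchor=2 gold=9 mica=7
After 11 (craft anchor): anchor=3 gold=8 mica=7
After 12 (craft anchor): anchor=4 gold=7 mica=7
After 13 (craft anchor): anchor=5 gold=6 mica=7
After 14 (craft axe): anchor=1 axe=1 gold=2 mica=7
After 15 (craft anchor): anchor=2 axe=1 gold=1 mica=7
After 16 (craft anchor): anchor=3 axe=1 mica=7
After 17 (consume 1 mica): anchor=3 axe=1 mica=6
After 18 (gather 4 gold): anchor=3 axe=1 gold=4 mica=6
After 19 (craft anchor): anchor=4 axe=1 gold=3 mica=6
After 20 (gather 1 gold): anchor=4 axe=1 gold=4 mica=6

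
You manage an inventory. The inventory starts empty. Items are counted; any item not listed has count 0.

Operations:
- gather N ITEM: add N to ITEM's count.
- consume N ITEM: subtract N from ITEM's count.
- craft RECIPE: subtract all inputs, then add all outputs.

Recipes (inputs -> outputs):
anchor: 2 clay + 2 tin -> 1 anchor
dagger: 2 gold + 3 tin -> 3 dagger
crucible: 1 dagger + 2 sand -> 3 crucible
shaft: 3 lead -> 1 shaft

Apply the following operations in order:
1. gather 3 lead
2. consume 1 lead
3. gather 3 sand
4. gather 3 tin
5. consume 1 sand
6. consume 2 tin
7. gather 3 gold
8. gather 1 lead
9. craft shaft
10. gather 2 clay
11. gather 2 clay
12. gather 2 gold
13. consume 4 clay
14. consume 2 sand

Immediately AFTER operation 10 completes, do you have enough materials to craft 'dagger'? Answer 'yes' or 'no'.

After 1 (gather 3 lead): lead=3
After 2 (consume 1 lead): lead=2
After 3 (gather 3 sand): lead=2 sand=3
After 4 (gather 3 tin): lead=2 sand=3 tin=3
After 5 (consume 1 sand): lead=2 sand=2 tin=3
After 6 (consume 2 tin): lead=2 sand=2 tin=1
After 7 (gather 3 gold): gold=3 lead=2 sand=2 tin=1
After 8 (gather 1 lead): gold=3 lead=3 sand=2 tin=1
After 9 (craft shaft): gold=3 sand=2 shaft=1 tin=1
After 10 (gather 2 clay): clay=2 gold=3 sand=2 shaft=1 tin=1

Answer: no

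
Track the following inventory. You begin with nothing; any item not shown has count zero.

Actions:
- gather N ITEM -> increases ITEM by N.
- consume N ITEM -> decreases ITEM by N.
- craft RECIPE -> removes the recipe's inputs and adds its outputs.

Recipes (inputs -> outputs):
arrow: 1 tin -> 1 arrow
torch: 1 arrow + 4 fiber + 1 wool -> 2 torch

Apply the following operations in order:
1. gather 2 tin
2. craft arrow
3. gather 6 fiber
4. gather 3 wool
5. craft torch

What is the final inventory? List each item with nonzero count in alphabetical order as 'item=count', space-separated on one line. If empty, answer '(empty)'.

Answer: fiber=2 tin=1 torch=2 wool=2

Derivation:
After 1 (gather 2 tin): tin=2
After 2 (craft arrow): arrow=1 tin=1
After 3 (gather 6 fiber): arrow=1 fiber=6 tin=1
After 4 (gather 3 wool): arrow=1 fiber=6 tin=1 wool=3
After 5 (craft torch): fiber=2 tin=1 torch=2 wool=2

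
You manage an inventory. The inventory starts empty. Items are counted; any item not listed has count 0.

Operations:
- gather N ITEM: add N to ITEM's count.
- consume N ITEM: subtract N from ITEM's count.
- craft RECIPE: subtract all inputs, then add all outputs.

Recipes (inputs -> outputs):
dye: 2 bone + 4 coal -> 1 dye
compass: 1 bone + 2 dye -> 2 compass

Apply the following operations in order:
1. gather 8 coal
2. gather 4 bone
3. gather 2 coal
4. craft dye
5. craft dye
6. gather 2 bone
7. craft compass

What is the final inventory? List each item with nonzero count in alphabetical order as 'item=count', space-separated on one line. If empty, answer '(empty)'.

After 1 (gather 8 coal): coal=8
After 2 (gather 4 bone): bone=4 coal=8
After 3 (gather 2 coal): bone=4 coal=10
After 4 (craft dye): bone=2 coal=6 dye=1
After 5 (craft dye): coal=2 dye=2
After 6 (gather 2 bone): bone=2 coal=2 dye=2
After 7 (craft compass): bone=1 coal=2 compass=2

Answer: bone=1 coal=2 compass=2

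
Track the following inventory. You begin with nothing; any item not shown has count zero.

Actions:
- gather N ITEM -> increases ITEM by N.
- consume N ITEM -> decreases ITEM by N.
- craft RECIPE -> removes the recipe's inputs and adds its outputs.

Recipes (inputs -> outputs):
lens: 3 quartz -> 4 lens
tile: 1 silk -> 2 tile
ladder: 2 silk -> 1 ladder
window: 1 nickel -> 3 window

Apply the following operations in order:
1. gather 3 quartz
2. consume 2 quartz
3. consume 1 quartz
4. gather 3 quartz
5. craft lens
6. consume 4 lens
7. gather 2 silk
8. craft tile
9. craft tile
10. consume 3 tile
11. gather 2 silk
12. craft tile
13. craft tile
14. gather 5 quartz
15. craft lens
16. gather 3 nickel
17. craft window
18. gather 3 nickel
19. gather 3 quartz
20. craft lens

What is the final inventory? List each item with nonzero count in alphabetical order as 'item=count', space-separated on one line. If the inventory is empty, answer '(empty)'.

After 1 (gather 3 quartz): quartz=3
After 2 (consume 2 quartz): quartz=1
After 3 (consume 1 quartz): (empty)
After 4 (gather 3 quartz): quartz=3
After 5 (craft lens): lens=4
After 6 (consume 4 lens): (empty)
After 7 (gather 2 silk): silk=2
After 8 (craft tile): silk=1 tile=2
After 9 (craft tile): tile=4
After 10 (consume 3 tile): tile=1
After 11 (gather 2 silk): silk=2 tile=1
After 12 (craft tile): silk=1 tile=3
After 13 (craft tile): tile=5
After 14 (gather 5 quartz): quartz=5 tile=5
After 15 (craft lens): lens=4 quartz=2 tile=5
After 16 (gather 3 nickel): lens=4 nickel=3 quartz=2 tile=5
After 17 (craft window): lens=4 nickel=2 quartz=2 tile=5 window=3
After 18 (gather 3 nickel): lens=4 nickel=5 quartz=2 tile=5 window=3
After 19 (gather 3 quartz): lens=4 nickel=5 quartz=5 tile=5 window=3
After 20 (craft lens): lens=8 nickel=5 quartz=2 tile=5 window=3

Answer: lens=8 nickel=5 quartz=2 tile=5 window=3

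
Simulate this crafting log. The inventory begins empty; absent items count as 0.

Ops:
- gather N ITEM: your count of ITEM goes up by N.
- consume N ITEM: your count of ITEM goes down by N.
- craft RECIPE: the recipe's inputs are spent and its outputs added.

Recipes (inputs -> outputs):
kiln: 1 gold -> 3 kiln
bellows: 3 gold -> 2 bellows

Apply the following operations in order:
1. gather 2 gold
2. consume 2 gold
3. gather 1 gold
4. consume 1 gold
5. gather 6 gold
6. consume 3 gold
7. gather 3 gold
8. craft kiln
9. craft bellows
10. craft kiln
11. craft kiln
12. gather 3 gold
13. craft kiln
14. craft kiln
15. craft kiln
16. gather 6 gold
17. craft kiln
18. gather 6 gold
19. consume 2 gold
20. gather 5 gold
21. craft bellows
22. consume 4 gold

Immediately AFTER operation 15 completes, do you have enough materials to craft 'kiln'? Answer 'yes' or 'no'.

After 1 (gather 2 gold): gold=2
After 2 (consume 2 gold): (empty)
After 3 (gather 1 gold): gold=1
After 4 (consume 1 gold): (empty)
After 5 (gather 6 gold): gold=6
After 6 (consume 3 gold): gold=3
After 7 (gather 3 gold): gold=6
After 8 (craft kiln): gold=5 kiln=3
After 9 (craft bellows): bellows=2 gold=2 kiln=3
After 10 (craft kiln): bellows=2 gold=1 kiln=6
After 11 (craft kiln): bellows=2 kiln=9
After 12 (gather 3 gold): bellows=2 gold=3 kiln=9
After 13 (craft kiln): bellows=2 gold=2 kiln=12
After 14 (craft kiln): bellows=2 gold=1 kiln=15
After 15 (craft kiln): bellows=2 kiln=18

Answer: no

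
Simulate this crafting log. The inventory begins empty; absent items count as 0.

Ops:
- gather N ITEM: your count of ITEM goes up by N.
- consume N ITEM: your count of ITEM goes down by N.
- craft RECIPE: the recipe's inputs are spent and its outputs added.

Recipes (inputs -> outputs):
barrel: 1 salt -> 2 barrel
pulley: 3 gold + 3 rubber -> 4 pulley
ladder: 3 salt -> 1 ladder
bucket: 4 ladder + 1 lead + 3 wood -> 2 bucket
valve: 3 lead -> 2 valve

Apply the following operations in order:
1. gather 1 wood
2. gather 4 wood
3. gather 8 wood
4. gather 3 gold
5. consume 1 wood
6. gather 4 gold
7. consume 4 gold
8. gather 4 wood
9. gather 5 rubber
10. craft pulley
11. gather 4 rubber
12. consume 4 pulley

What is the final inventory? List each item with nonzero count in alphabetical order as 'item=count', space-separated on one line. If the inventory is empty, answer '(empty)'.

After 1 (gather 1 wood): wood=1
After 2 (gather 4 wood): wood=5
After 3 (gather 8 wood): wood=13
After 4 (gather 3 gold): gold=3 wood=13
After 5 (consume 1 wood): gold=3 wood=12
After 6 (gather 4 gold): gold=7 wood=12
After 7 (consume 4 gold): gold=3 wood=12
After 8 (gather 4 wood): gold=3 wood=16
After 9 (gather 5 rubber): gold=3 rubber=5 wood=16
After 10 (craft pulley): pulley=4 rubber=2 wood=16
After 11 (gather 4 rubber): pulley=4 rubber=6 wood=16
After 12 (consume 4 pulley): rubber=6 wood=16

Answer: rubber=6 wood=16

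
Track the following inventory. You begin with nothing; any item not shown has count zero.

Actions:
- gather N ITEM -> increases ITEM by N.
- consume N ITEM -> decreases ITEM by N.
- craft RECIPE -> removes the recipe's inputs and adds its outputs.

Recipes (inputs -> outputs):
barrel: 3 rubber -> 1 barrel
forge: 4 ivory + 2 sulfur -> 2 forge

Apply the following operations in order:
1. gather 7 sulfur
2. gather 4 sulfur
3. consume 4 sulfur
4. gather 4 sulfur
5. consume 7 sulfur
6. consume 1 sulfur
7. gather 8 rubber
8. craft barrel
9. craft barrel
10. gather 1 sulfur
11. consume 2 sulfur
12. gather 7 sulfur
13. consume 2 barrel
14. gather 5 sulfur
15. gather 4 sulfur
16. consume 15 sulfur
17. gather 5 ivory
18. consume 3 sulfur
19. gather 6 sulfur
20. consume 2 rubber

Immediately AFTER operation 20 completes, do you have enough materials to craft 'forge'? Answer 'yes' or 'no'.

After 1 (gather 7 sulfur): sulfur=7
After 2 (gather 4 sulfur): sulfur=11
After 3 (consume 4 sulfur): sulfur=7
After 4 (gather 4 sulfur): sulfur=11
After 5 (consume 7 sulfur): sulfur=4
After 6 (consume 1 sulfur): sulfur=3
After 7 (gather 8 rubber): rubber=8 sulfur=3
After 8 (craft barrel): barrel=1 rubber=5 sulfur=3
After 9 (craft barrel): barrel=2 rubber=2 sulfur=3
After 10 (gather 1 sulfur): barrel=2 rubber=2 sulfur=4
After 11 (consume 2 sulfur): barrel=2 rubber=2 sulfur=2
After 12 (gather 7 sulfur): barrel=2 rubber=2 sulfur=9
After 13 (consume 2 barrel): rubber=2 sulfur=9
After 14 (gather 5 sulfur): rubber=2 sulfur=14
After 15 (gather 4 sulfur): rubber=2 sulfur=18
After 16 (consume 15 sulfur): rubber=2 sulfur=3
After 17 (gather 5 ivory): ivory=5 rubber=2 sulfur=3
After 18 (consume 3 sulfur): ivory=5 rubber=2
After 19 (gather 6 sulfur): ivory=5 rubber=2 sulfur=6
After 20 (consume 2 rubber): ivory=5 sulfur=6

Answer: yes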